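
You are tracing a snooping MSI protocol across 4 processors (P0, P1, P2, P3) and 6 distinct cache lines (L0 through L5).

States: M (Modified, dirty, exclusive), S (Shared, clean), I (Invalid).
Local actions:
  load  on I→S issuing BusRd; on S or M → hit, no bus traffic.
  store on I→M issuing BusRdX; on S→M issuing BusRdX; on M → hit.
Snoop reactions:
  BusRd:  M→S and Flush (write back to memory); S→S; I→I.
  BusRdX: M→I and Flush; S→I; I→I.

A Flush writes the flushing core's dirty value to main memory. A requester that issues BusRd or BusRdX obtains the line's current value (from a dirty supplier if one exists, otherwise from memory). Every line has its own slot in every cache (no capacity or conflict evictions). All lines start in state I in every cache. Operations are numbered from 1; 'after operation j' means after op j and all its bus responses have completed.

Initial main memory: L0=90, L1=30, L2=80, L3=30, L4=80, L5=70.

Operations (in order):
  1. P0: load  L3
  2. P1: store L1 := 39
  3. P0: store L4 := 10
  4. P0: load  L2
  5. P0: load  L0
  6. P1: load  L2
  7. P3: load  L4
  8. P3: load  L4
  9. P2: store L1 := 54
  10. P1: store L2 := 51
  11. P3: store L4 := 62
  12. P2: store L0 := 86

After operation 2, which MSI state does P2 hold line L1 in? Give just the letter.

state = I

1. P0: load  L3  bus=[BusRd]  L3: P0=S P1=I P2=I P3=I  mem[L3]=30
2. P1: store L1 := 39  bus=[BusRdX]  L1: P0=I P1=M P2=I P3=I  mem[L1]=30
3. P0: store L4 := 10  bus=[BusRdX]  L4: P0=M P1=I P2=I P3=I  mem[L4]=80
4. P0: load  L2  bus=[BusRd]  L2: P0=S P1=I P2=I P3=I  mem[L2]=80
5. P0: load  L0  bus=[BusRd]  L0: P0=S P1=I P2=I P3=I  mem[L0]=90
6. P1: load  L2  bus=[BusRd]  L2: P0=S P1=S P2=I P3=I  mem[L2]=80
7. P3: load  L4  bus=[BusRd,Flush]  L4: P0=S P1=I P2=I P3=S  mem[L4]=10
8. P3: load  L4  bus=[-]  L4: P0=S P1=I P2=I P3=S  mem[L4]=10
9. P2: store L1 := 54  bus=[BusRdX,Flush]  L1: P0=I P1=I P2=M P3=I  mem[L1]=39
10. P1: store L2 := 51  bus=[BusRdX]  L2: P0=I P1=M P2=I P3=I  mem[L2]=80
11. P3: store L4 := 62  bus=[BusRdX]  L4: P0=I P1=I P2=I P3=M  mem[L4]=10
12. P2: store L0 := 86  bus=[BusRdX]  L0: P0=I P1=I P2=M P3=I  mem[L0]=90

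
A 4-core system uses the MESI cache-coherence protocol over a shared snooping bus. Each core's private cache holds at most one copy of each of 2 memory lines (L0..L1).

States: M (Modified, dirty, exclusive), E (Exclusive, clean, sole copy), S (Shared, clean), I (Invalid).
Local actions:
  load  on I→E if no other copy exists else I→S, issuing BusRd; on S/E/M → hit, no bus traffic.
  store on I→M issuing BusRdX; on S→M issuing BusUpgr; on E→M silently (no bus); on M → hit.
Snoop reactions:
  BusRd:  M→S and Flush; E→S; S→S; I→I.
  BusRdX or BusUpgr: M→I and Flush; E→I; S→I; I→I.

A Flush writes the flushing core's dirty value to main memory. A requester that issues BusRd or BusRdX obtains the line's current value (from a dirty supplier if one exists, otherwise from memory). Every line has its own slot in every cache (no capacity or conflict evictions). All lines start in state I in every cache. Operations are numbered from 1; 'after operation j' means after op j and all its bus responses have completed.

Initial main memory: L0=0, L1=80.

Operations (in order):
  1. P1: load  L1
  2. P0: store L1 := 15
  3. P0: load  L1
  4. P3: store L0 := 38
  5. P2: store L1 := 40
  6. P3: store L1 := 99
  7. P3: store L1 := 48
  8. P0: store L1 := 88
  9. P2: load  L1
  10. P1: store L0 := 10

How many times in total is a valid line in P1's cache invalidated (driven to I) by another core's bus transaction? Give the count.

  op1 P1: load  L1 → I/E/I/I on L1; bus BusRd; mem=80
  op2 P0: store L1 := 15 → M/I/I/I on L1; bus BusRdX; mem=80
  op3 P0: load  L1 → M/I/I/I on L1; bus (none); mem=80
  op4 P3: store L0 := 38 → I/I/I/M on L0; bus BusRdX; mem=0
  op5 P2: store L1 := 40 → I/I/M/I on L1; bus BusRdX Flush; mem=15
  op6 P3: store L1 := 99 → I/I/I/M on L1; bus BusRdX Flush; mem=40
  op7 P3: store L1 := 48 → I/I/I/M on L1; bus (none); mem=40
  op8 P0: store L1 := 88 → M/I/I/I on L1; bus BusRdX Flush; mem=48
  op9 P2: load  L1 → S/I/S/I on L1; bus BusRd Flush; mem=88
  op10 P1: store L0 := 10 → I/M/I/I on L0; bus BusRdX Flush; mem=38

invalidations = 1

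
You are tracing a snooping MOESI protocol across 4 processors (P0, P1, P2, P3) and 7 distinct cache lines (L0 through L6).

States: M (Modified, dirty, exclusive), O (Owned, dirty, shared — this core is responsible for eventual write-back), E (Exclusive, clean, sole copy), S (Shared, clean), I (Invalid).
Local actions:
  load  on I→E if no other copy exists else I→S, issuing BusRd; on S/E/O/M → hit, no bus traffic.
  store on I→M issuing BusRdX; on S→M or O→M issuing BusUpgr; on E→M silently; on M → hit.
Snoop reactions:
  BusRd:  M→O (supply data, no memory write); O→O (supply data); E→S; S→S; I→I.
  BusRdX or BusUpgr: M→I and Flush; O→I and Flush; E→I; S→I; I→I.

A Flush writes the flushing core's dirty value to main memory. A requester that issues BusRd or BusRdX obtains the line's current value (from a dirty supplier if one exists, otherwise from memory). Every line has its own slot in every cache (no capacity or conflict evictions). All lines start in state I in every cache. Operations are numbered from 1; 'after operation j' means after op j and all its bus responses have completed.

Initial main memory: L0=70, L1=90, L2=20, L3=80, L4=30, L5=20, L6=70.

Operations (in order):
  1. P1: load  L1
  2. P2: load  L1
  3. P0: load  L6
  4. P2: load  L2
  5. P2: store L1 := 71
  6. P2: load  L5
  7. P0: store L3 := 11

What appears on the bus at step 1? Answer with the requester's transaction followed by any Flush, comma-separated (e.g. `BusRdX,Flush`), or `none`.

step 1: P1: load  L1  ⟶  IEII  (L1)  txn=BusRd  M[L1]=90
step 2: P2: load  L1  ⟶  ISSI  (L1)  txn=BusRd  M[L1]=90
step 3: P0: load  L6  ⟶  EIII  (L6)  txn=BusRd  M[L6]=70
step 4: P2: load  L2  ⟶  IIEI  (L2)  txn=BusRd  M[L2]=20
step 5: P2: store L1 := 71  ⟶  IIMI  (L1)  txn=BusUpgr  M[L1]=90
step 6: P2: load  L5  ⟶  IIEI  (L5)  txn=BusRd  M[L5]=20
step 7: P0: store L3 := 11  ⟶  MIII  (L3)  txn=BusRdX  M[L3]=80

bus = BusRd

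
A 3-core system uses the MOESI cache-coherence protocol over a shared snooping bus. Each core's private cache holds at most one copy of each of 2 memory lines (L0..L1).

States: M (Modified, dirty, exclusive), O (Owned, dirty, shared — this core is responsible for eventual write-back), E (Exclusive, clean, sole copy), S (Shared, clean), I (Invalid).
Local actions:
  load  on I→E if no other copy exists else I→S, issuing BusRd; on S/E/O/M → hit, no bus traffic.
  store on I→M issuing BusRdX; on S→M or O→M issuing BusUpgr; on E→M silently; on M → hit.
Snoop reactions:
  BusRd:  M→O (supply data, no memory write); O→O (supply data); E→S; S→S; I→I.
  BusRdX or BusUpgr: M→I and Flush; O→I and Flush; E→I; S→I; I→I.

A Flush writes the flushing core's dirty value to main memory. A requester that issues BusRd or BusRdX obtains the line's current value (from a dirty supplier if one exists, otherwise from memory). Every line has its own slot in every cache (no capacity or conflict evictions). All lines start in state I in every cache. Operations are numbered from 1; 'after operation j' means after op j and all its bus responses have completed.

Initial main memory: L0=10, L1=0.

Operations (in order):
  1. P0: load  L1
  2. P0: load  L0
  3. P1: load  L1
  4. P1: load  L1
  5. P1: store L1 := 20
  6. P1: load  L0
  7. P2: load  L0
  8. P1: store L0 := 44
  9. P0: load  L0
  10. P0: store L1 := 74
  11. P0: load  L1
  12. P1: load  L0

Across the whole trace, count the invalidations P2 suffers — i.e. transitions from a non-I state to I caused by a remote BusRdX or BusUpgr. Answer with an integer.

invalidations = 1

step 1: P0: load  L1  ⟶  EII  (L1)  txn=BusRd  M[L1]=0
step 2: P0: load  L0  ⟶  EII  (L0)  txn=BusRd  M[L0]=10
step 3: P1: load  L1  ⟶  SSI  (L1)  txn=BusRd  M[L1]=0
step 4: P1: load  L1  ⟶  SSI  (L1)  txn=∅  M[L1]=0
step 5: P1: store L1 := 20  ⟶  IMI  (L1)  txn=BusUpgr  M[L1]=0
step 6: P1: load  L0  ⟶  SSI  (L0)  txn=BusRd  M[L0]=10
step 7: P2: load  L0  ⟶  SSS  (L0)  txn=BusRd  M[L0]=10
step 8: P1: store L0 := 44  ⟶  IMI  (L0)  txn=BusUpgr  M[L0]=10
step 9: P0: load  L0  ⟶  SOI  (L0)  txn=BusRd  M[L0]=10
step 10: P0: store L1 := 74  ⟶  MII  (L1)  txn=BusRdX+Flush  M[L1]=20
step 11: P0: load  L1  ⟶  MII  (L1)  txn=∅  M[L1]=20
step 12: P1: load  L0  ⟶  SOI  (L0)  txn=∅  M[L0]=10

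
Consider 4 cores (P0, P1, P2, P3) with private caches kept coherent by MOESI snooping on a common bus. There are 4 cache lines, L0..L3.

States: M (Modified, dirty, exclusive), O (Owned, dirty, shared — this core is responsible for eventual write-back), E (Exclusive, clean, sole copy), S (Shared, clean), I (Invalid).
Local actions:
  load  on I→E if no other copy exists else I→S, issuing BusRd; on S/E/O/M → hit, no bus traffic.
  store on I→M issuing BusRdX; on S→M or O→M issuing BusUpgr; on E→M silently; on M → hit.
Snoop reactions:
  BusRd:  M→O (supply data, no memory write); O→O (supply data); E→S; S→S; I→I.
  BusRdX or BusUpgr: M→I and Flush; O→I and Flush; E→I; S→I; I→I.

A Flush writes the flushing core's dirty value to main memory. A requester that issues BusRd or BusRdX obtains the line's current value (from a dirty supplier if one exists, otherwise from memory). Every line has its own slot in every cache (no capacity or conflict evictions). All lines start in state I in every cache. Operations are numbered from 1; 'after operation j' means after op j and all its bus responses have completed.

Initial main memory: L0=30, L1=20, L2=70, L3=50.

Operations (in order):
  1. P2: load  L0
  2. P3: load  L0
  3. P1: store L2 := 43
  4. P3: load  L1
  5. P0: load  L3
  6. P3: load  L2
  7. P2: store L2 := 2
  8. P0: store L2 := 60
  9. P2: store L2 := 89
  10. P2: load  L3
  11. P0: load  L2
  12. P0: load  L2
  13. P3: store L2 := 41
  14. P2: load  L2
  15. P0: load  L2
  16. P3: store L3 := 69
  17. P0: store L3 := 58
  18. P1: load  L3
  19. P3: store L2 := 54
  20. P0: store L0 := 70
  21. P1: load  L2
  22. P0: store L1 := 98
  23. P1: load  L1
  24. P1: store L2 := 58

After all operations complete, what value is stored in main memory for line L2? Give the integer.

memory[L2] = 54

step 1: P2: load  L0  ⟶  IIEI  (L0)  txn=BusRd  M[L0]=30
step 2: P3: load  L0  ⟶  IISS  (L0)  txn=BusRd  M[L0]=30
step 3: P1: store L2 := 43  ⟶  IMII  (L2)  txn=BusRdX  M[L2]=70
step 4: P3: load  L1  ⟶  IIIE  (L1)  txn=BusRd  M[L1]=20
step 5: P0: load  L3  ⟶  EIII  (L3)  txn=BusRd  M[L3]=50
step 6: P3: load  L2  ⟶  IOIS  (L2)  txn=BusRd  M[L2]=70
step 7: P2: store L2 := 2  ⟶  IIMI  (L2)  txn=BusRdX+Flush  M[L2]=43
step 8: P0: store L2 := 60  ⟶  MIII  (L2)  txn=BusRdX+Flush  M[L2]=2
step 9: P2: store L2 := 89  ⟶  IIMI  (L2)  txn=BusRdX+Flush  M[L2]=60
step 10: P2: load  L3  ⟶  SISI  (L3)  txn=BusRd  M[L3]=50
step 11: P0: load  L2  ⟶  SIOI  (L2)  txn=BusRd  M[L2]=60
step 12: P0: load  L2  ⟶  SIOI  (L2)  txn=∅  M[L2]=60
step 13: P3: store L2 := 41  ⟶  IIIM  (L2)  txn=BusRdX+Flush  M[L2]=89
step 14: P2: load  L2  ⟶  IISO  (L2)  txn=BusRd  M[L2]=89
step 15: P0: load  L2  ⟶  SISO  (L2)  txn=BusRd  M[L2]=89
step 16: P3: store L3 := 69  ⟶  IIIM  (L3)  txn=BusRdX  M[L3]=50
step 17: P0: store L3 := 58  ⟶  MIII  (L3)  txn=BusRdX+Flush  M[L3]=69
step 18: P1: load  L3  ⟶  OSII  (L3)  txn=BusRd  M[L3]=69
step 19: P3: store L2 := 54  ⟶  IIIM  (L2)  txn=BusUpgr  M[L2]=89
step 20: P0: store L0 := 70  ⟶  MIII  (L0)  txn=BusRdX  M[L0]=30
step 21: P1: load  L2  ⟶  ISIO  (L2)  txn=BusRd  M[L2]=89
step 22: P0: store L1 := 98  ⟶  MIII  (L1)  txn=BusRdX  M[L1]=20
step 23: P1: load  L1  ⟶  OSII  (L1)  txn=BusRd  M[L1]=20
step 24: P1: store L2 := 58  ⟶  IMII  (L2)  txn=BusUpgr+Flush  M[L2]=54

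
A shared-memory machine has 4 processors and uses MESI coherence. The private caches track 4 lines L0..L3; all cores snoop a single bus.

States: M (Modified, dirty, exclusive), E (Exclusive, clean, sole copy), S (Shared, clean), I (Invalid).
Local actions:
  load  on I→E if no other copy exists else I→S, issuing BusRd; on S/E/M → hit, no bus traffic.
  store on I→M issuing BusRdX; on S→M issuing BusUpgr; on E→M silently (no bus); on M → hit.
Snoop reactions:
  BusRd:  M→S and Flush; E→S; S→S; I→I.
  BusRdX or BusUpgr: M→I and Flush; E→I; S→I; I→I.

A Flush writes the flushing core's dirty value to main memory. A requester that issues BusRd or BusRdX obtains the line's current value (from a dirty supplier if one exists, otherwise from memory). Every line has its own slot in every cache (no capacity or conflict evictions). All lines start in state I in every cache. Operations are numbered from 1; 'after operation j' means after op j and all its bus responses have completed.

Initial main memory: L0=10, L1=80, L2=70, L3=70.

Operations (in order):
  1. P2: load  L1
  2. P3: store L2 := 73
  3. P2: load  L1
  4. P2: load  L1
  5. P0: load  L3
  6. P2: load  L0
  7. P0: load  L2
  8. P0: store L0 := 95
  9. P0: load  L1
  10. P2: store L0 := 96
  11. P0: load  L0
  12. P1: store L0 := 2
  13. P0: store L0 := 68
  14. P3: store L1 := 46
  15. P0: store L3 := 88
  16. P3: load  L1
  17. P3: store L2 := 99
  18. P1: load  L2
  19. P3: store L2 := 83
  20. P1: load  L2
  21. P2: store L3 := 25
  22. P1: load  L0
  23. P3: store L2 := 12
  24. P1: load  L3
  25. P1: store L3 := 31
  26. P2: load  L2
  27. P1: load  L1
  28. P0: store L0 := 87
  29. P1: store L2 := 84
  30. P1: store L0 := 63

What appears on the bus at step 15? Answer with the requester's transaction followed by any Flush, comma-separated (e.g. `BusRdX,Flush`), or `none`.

  op1 P2: load  L1 → I/I/E/I on L1; bus BusRd; mem=80
  op2 P3: store L2 := 73 → I/I/I/M on L2; bus BusRdX; mem=70
  op3 P2: load  L1 → I/I/E/I on L1; bus (none); mem=80
  op4 P2: load  L1 → I/I/E/I on L1; bus (none); mem=80
  op5 P0: load  L3 → E/I/I/I on L3; bus BusRd; mem=70
  op6 P2: load  L0 → I/I/E/I on L0; bus BusRd; mem=10
  op7 P0: load  L2 → S/I/I/S on L2; bus BusRd Flush; mem=73
  op8 P0: store L0 := 95 → M/I/I/I on L0; bus BusRdX; mem=10
  op9 P0: load  L1 → S/I/S/I on L1; bus BusRd; mem=80
  op10 P2: store L0 := 96 → I/I/M/I on L0; bus BusRdX Flush; mem=95
  op11 P0: load  L0 → S/I/S/I on L0; bus BusRd Flush; mem=96
  op12 P1: store L0 := 2 → I/M/I/I on L0; bus BusRdX; mem=96
  op13 P0: store L0 := 68 → M/I/I/I on L0; bus BusRdX Flush; mem=2
  op14 P3: store L1 := 46 → I/I/I/M on L1; bus BusRdX; mem=80
  op15 P0: store L3 := 88 → M/I/I/I on L3; bus (none); mem=70
  op16 P3: load  L1 → I/I/I/M on L1; bus (none); mem=80
  op17 P3: store L2 := 99 → I/I/I/M on L2; bus BusUpgr; mem=73
  op18 P1: load  L2 → I/S/I/S on L2; bus BusRd Flush; mem=99
  op19 P3: store L2 := 83 → I/I/I/M on L2; bus BusUpgr; mem=99
  op20 P1: load  L2 → I/S/I/S on L2; bus BusRd Flush; mem=83
  op21 P2: store L3 := 25 → I/I/M/I on L3; bus BusRdX Flush; mem=88
  op22 P1: load  L0 → S/S/I/I on L0; bus BusRd Flush; mem=68
  op23 P3: store L2 := 12 → I/I/I/M on L2; bus BusUpgr; mem=83
  op24 P1: load  L3 → I/S/S/I on L3; bus BusRd Flush; mem=25
  op25 P1: store L3 := 31 → I/M/I/I on L3; bus BusUpgr; mem=25
  op26 P2: load  L2 → I/I/S/S on L2; bus BusRd Flush; mem=12
  op27 P1: load  L1 → I/S/I/S on L1; bus BusRd Flush; mem=46
  op28 P0: store L0 := 87 → M/I/I/I on L0; bus BusUpgr; mem=68
  op29 P1: store L2 := 84 → I/M/I/I on L2; bus BusRdX; mem=12
  op30 P1: store L0 := 63 → I/M/I/I on L0; bus BusRdX Flush; mem=87

bus = none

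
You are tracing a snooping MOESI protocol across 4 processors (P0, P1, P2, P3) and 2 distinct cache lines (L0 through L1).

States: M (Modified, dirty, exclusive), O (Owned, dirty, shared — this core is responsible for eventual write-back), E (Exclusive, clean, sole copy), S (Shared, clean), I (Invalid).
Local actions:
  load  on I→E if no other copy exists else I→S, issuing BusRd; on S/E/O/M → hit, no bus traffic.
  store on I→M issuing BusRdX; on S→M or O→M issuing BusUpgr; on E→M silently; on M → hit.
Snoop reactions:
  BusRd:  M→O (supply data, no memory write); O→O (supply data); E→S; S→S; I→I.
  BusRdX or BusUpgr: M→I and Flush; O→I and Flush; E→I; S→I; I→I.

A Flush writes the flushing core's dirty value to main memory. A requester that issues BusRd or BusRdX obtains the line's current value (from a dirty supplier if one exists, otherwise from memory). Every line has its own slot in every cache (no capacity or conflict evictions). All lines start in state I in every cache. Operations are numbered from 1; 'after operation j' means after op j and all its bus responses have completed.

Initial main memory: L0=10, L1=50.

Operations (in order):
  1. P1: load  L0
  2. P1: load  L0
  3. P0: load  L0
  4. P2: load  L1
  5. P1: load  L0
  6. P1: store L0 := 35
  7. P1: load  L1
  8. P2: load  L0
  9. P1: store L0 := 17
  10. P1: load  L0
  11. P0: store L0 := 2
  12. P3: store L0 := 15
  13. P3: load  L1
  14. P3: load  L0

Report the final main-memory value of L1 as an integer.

memory[L1] = 50

1. P1: load  L0  bus=[BusRd]  L0: P0=I P1=E P2=I P3=I  mem[L0]=10
2. P1: load  L0  bus=[-]  L0: P0=I P1=E P2=I P3=I  mem[L0]=10
3. P0: load  L0  bus=[BusRd]  L0: P0=S P1=S P2=I P3=I  mem[L0]=10
4. P2: load  L1  bus=[BusRd]  L1: P0=I P1=I P2=E P3=I  mem[L1]=50
5. P1: load  L0  bus=[-]  L0: P0=S P1=S P2=I P3=I  mem[L0]=10
6. P1: store L0 := 35  bus=[BusUpgr]  L0: P0=I P1=M P2=I P3=I  mem[L0]=10
7. P1: load  L1  bus=[BusRd]  L1: P0=I P1=S P2=S P3=I  mem[L1]=50
8. P2: load  L0  bus=[BusRd]  L0: P0=I P1=O P2=S P3=I  mem[L0]=10
9. P1: store L0 := 17  bus=[BusUpgr]  L0: P0=I P1=M P2=I P3=I  mem[L0]=10
10. P1: load  L0  bus=[-]  L0: P0=I P1=M P2=I P3=I  mem[L0]=10
11. P0: store L0 := 2  bus=[BusRdX,Flush]  L0: P0=M P1=I P2=I P3=I  mem[L0]=17
12. P3: store L0 := 15  bus=[BusRdX,Flush]  L0: P0=I P1=I P2=I P3=M  mem[L0]=2
13. P3: load  L1  bus=[BusRd]  L1: P0=I P1=S P2=S P3=S  mem[L1]=50
14. P3: load  L0  bus=[-]  L0: P0=I P1=I P2=I P3=M  mem[L0]=2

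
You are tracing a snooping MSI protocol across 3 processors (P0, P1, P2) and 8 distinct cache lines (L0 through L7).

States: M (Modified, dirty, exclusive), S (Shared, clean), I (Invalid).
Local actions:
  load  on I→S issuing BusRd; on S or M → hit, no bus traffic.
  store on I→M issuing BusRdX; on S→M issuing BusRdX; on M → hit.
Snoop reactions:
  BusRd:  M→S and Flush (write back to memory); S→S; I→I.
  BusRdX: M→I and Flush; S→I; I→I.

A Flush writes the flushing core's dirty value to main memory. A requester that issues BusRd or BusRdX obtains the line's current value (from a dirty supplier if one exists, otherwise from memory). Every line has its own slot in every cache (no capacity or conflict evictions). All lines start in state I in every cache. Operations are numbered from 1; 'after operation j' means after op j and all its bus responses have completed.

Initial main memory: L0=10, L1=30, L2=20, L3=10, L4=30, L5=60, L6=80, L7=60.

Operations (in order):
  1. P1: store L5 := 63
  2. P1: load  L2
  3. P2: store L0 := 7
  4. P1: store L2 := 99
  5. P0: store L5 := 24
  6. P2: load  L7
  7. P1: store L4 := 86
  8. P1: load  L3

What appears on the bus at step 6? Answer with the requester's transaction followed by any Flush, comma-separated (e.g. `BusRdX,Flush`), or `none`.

step 1: P1: store L5 := 63  ⟶  IMI  (L5)  txn=BusRdX  M[L5]=60
step 2: P1: load  L2  ⟶  ISI  (L2)  txn=BusRd  M[L2]=20
step 3: P2: store L0 := 7  ⟶  IIM  (L0)  txn=BusRdX  M[L0]=10
step 4: P1: store L2 := 99  ⟶  IMI  (L2)  txn=BusRdX  M[L2]=20
step 5: P0: store L5 := 24  ⟶  MII  (L5)  txn=BusRdX+Flush  M[L5]=63
step 6: P2: load  L7  ⟶  IIS  (L7)  txn=BusRd  M[L7]=60
step 7: P1: store L4 := 86  ⟶  IMI  (L4)  txn=BusRdX  M[L4]=30
step 8: P1: load  L3  ⟶  ISI  (L3)  txn=BusRd  M[L3]=10

bus = BusRd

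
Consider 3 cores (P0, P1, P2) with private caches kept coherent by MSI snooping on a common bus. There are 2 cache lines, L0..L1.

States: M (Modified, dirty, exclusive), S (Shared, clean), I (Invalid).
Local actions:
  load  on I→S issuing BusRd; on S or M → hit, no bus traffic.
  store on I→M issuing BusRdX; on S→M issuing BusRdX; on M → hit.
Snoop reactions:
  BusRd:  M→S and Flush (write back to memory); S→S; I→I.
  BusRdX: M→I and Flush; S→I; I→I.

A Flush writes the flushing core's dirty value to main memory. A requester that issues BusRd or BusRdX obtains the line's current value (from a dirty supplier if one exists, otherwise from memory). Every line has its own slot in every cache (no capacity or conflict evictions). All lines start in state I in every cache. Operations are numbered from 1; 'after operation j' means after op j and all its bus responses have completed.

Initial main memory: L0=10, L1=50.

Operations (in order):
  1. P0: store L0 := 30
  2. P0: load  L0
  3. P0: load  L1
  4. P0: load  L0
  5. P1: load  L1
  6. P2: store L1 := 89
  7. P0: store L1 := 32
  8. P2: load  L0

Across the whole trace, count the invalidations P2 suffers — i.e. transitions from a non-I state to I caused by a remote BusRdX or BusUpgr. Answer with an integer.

  op1 P0: store L0 := 30 → M/I/I on L0; bus BusRdX; mem=10
  op2 P0: load  L0 → M/I/I on L0; bus (none); mem=10
  op3 P0: load  L1 → S/I/I on L1; bus BusRd; mem=50
  op4 P0: load  L0 → M/I/I on L0; bus (none); mem=10
  op5 P1: load  L1 → S/S/I on L1; bus BusRd; mem=50
  op6 P2: store L1 := 89 → I/I/M on L1; bus BusRdX; mem=50
  op7 P0: store L1 := 32 → M/I/I on L1; bus BusRdX Flush; mem=89
  op8 P2: load  L0 → S/I/S on L0; bus BusRd Flush; mem=30

invalidations = 1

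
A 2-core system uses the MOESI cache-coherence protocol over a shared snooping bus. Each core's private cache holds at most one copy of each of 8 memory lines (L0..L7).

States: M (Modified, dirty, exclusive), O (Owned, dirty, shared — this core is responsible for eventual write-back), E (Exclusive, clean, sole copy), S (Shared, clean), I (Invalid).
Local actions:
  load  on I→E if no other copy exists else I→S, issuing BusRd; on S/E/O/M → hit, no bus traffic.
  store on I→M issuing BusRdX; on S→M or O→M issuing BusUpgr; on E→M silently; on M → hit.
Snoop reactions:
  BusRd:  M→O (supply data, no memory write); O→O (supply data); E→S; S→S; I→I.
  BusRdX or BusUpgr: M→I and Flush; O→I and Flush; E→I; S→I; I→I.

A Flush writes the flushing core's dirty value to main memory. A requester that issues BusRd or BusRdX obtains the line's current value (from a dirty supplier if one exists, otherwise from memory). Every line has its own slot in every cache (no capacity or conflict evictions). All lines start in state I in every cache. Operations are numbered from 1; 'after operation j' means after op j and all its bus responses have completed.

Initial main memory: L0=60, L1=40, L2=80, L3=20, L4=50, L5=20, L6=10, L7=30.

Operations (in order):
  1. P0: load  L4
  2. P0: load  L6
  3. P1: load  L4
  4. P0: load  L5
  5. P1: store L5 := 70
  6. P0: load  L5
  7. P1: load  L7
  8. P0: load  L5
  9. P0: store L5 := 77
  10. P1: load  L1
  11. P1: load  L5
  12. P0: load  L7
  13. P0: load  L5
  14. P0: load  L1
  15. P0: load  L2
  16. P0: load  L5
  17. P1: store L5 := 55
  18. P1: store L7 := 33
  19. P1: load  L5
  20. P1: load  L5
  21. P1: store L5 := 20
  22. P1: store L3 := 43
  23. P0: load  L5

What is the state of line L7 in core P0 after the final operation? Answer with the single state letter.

state = I

[1] P0: load  L4 | P0:E(50), P1:I | bus: BusRd
[2] P0: load  L6 | P0:E(10), P1:I | bus: BusRd
[3] P1: load  L4 | P0:S(50), P1:S(50) | bus: BusRd
[4] P0: load  L5 | P0:E(20), P1:I | bus: BusRd
[5] P1: store L5 := 70 | P0:I, P1:M(70) | bus: BusRdX
[6] P0: load  L5 | P0:S(70), P1:O(70) | bus: BusRd
[7] P1: load  L7 | P0:I, P1:E(30) | bus: BusRd
[8] P0: load  L5 | P0:S(70), P1:O(70) | bus: none
[9] P0: store L5 := 77 | P0:M(77), P1:I | bus: BusUpgr,Flush
[10] P1: load  L1 | P0:I, P1:E(40) | bus: BusRd
[11] P1: load  L5 | P0:O(77), P1:S(77) | bus: BusRd
[12] P0: load  L7 | P0:S(30), P1:S(30) | bus: BusRd
[13] P0: load  L5 | P0:O(77), P1:S(77) | bus: none
[14] P0: load  L1 | P0:S(40), P1:S(40) | bus: BusRd
[15] P0: load  L2 | P0:E(80), P1:I | bus: BusRd
[16] P0: load  L5 | P0:O(77), P1:S(77) | bus: none
[17] P1: store L5 := 55 | P0:I, P1:M(55) | bus: BusUpgr,Flush
[18] P1: store L7 := 33 | P0:I, P1:M(33) | bus: BusUpgr
[19] P1: load  L5 | P0:I, P1:M(55) | bus: none
[20] P1: load  L5 | P0:I, P1:M(55) | bus: none
[21] P1: store L5 := 20 | P0:I, P1:M(20) | bus: none
[22] P1: store L3 := 43 | P0:I, P1:M(43) | bus: BusRdX
[23] P0: load  L5 | P0:S(20), P1:O(20) | bus: BusRd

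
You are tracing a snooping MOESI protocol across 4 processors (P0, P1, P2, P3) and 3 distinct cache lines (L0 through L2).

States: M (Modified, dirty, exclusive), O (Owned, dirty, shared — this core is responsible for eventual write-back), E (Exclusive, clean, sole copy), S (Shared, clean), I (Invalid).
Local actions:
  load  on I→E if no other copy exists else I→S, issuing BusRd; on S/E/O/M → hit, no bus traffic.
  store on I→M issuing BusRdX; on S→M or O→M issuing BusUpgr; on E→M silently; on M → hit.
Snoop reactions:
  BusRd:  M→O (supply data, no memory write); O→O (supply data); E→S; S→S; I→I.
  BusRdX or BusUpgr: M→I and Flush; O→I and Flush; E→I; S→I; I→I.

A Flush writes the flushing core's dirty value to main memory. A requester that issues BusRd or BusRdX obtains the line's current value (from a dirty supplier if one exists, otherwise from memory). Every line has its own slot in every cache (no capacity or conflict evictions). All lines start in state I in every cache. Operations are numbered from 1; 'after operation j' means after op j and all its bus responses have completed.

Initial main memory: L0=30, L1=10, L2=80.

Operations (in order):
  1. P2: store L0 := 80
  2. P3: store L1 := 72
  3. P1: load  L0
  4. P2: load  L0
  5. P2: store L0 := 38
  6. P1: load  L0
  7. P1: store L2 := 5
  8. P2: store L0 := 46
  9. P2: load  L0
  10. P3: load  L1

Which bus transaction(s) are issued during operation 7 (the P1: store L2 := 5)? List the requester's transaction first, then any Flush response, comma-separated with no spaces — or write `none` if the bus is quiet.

1. P2: store L0 := 80  bus=[BusRdX]  L0: P0=I P1=I P2=M P3=I  mem[L0]=30
2. P3: store L1 := 72  bus=[BusRdX]  L1: P0=I P1=I P2=I P3=M  mem[L1]=10
3. P1: load  L0  bus=[BusRd]  L0: P0=I P1=S P2=O P3=I  mem[L0]=30
4. P2: load  L0  bus=[-]  L0: P0=I P1=S P2=O P3=I  mem[L0]=30
5. P2: store L0 := 38  bus=[BusUpgr]  L0: P0=I P1=I P2=M P3=I  mem[L0]=30
6. P1: load  L0  bus=[BusRd]  L0: P0=I P1=S P2=O P3=I  mem[L0]=30
7. P1: store L2 := 5  bus=[BusRdX]  L2: P0=I P1=M P2=I P3=I  mem[L2]=80
8. P2: store L0 := 46  bus=[BusUpgr]  L0: P0=I P1=I P2=M P3=I  mem[L0]=30
9. P2: load  L0  bus=[-]  L0: P0=I P1=I P2=M P3=I  mem[L0]=30
10. P3: load  L1  bus=[-]  L1: P0=I P1=I P2=I P3=M  mem[L1]=10

bus = BusRdX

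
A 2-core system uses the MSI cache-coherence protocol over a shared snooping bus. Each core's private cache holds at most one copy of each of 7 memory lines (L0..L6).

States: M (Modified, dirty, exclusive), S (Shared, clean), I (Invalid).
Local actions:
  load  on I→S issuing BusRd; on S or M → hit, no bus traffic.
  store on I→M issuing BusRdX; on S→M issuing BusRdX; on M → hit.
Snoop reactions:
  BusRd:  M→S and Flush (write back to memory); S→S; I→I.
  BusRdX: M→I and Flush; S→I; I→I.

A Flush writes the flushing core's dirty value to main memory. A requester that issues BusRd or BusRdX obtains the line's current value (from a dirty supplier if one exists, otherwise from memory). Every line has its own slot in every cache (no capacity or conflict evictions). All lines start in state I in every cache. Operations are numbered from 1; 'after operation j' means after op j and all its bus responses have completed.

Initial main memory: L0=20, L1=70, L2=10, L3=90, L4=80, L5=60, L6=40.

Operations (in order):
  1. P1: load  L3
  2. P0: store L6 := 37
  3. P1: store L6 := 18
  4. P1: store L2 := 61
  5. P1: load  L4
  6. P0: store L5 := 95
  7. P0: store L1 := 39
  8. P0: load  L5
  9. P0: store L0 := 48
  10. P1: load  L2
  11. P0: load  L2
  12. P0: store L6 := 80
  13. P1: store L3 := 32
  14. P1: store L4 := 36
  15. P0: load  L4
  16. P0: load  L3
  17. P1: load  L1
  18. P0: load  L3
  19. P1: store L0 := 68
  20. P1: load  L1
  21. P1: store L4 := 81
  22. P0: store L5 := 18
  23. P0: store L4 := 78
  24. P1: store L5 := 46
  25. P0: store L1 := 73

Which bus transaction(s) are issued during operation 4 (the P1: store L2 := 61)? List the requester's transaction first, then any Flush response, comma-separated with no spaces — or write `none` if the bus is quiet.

step 1: P1: load  L3  ⟶  IS  (L3)  txn=BusRd  M[L3]=90
step 2: P0: store L6 := 37  ⟶  MI  (L6)  txn=BusRdX  M[L6]=40
step 3: P1: store L6 := 18  ⟶  IM  (L6)  txn=BusRdX+Flush  M[L6]=37
step 4: P1: store L2 := 61  ⟶  IM  (L2)  txn=BusRdX  M[L2]=10
step 5: P1: load  L4  ⟶  IS  (L4)  txn=BusRd  M[L4]=80
step 6: P0: store L5 := 95  ⟶  MI  (L5)  txn=BusRdX  M[L5]=60
step 7: P0: store L1 := 39  ⟶  MI  (L1)  txn=BusRdX  M[L1]=70
step 8: P0: load  L5  ⟶  MI  (L5)  txn=∅  M[L5]=60
step 9: P0: store L0 := 48  ⟶  MI  (L0)  txn=BusRdX  M[L0]=20
step 10: P1: load  L2  ⟶  IM  (L2)  txn=∅  M[L2]=10
step 11: P0: load  L2  ⟶  SS  (L2)  txn=BusRd+Flush  M[L2]=61
step 12: P0: store L6 := 80  ⟶  MI  (L6)  txn=BusRdX+Flush  M[L6]=18
step 13: P1: store L3 := 32  ⟶  IM  (L3)  txn=BusRdX  M[L3]=90
step 14: P1: store L4 := 36  ⟶  IM  (L4)  txn=BusRdX  M[L4]=80
step 15: P0: load  L4  ⟶  SS  (L4)  txn=BusRd+Flush  M[L4]=36
step 16: P0: load  L3  ⟶  SS  (L3)  txn=BusRd+Flush  M[L3]=32
step 17: P1: load  L1  ⟶  SS  (L1)  txn=BusRd+Flush  M[L1]=39
step 18: P0: load  L3  ⟶  SS  (L3)  txn=∅  M[L3]=32
step 19: P1: store L0 := 68  ⟶  IM  (L0)  txn=BusRdX+Flush  M[L0]=48
step 20: P1: load  L1  ⟶  SS  (L1)  txn=∅  M[L1]=39
step 21: P1: store L4 := 81  ⟶  IM  (L4)  txn=BusRdX  M[L4]=36
step 22: P0: store L5 := 18  ⟶  MI  (L5)  txn=∅  M[L5]=60
step 23: P0: store L4 := 78  ⟶  MI  (L4)  txn=BusRdX+Flush  M[L4]=81
step 24: P1: store L5 := 46  ⟶  IM  (L5)  txn=BusRdX+Flush  M[L5]=18
step 25: P0: store L1 := 73  ⟶  MI  (L1)  txn=BusRdX  M[L1]=39

bus = BusRdX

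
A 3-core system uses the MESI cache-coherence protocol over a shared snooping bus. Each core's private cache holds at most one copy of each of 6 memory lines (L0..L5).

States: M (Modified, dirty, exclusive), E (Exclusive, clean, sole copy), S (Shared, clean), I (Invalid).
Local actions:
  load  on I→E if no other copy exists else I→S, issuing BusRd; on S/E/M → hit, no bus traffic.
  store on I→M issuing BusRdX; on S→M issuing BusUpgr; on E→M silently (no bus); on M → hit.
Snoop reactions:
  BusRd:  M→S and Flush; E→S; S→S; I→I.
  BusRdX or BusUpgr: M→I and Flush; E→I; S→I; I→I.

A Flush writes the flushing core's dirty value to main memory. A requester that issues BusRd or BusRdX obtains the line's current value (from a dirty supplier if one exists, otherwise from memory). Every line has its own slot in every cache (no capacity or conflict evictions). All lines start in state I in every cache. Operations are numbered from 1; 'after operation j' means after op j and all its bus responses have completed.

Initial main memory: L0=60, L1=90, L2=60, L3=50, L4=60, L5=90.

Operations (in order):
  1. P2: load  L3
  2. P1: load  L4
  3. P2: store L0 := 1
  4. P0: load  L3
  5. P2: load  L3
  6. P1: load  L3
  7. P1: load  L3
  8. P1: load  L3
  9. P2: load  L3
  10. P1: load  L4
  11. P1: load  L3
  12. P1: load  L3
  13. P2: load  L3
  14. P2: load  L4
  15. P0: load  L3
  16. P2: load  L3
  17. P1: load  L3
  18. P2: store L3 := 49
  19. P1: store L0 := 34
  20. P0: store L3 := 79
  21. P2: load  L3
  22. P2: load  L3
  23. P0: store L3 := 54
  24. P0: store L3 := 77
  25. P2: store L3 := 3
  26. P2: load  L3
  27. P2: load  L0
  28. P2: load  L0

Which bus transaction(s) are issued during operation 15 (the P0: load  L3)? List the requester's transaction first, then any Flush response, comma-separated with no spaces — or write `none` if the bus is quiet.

step 1: P2: load  L3  ⟶  IIE  (L3)  txn=BusRd  M[L3]=50
step 2: P1: load  L4  ⟶  IEI  (L4)  txn=BusRd  M[L4]=60
step 3: P2: store L0 := 1  ⟶  IIM  (L0)  txn=BusRdX  M[L0]=60
step 4: P0: load  L3  ⟶  SIS  (L3)  txn=BusRd  M[L3]=50
step 5: P2: load  L3  ⟶  SIS  (L3)  txn=∅  M[L3]=50
step 6: P1: load  L3  ⟶  SSS  (L3)  txn=BusRd  M[L3]=50
step 7: P1: load  L3  ⟶  SSS  (L3)  txn=∅  M[L3]=50
step 8: P1: load  L3  ⟶  SSS  (L3)  txn=∅  M[L3]=50
step 9: P2: load  L3  ⟶  SSS  (L3)  txn=∅  M[L3]=50
step 10: P1: load  L4  ⟶  IEI  (L4)  txn=∅  M[L4]=60
step 11: P1: load  L3  ⟶  SSS  (L3)  txn=∅  M[L3]=50
step 12: P1: load  L3  ⟶  SSS  (L3)  txn=∅  M[L3]=50
step 13: P2: load  L3  ⟶  SSS  (L3)  txn=∅  M[L3]=50
step 14: P2: load  L4  ⟶  ISS  (L4)  txn=BusRd  M[L4]=60
step 15: P0: load  L3  ⟶  SSS  (L3)  txn=∅  M[L3]=50
step 16: P2: load  L3  ⟶  SSS  (L3)  txn=∅  M[L3]=50
step 17: P1: load  L3  ⟶  SSS  (L3)  txn=∅  M[L3]=50
step 18: P2: store L3 := 49  ⟶  IIM  (L3)  txn=BusUpgr  M[L3]=50
step 19: P1: store L0 := 34  ⟶  IMI  (L0)  txn=BusRdX+Flush  M[L0]=1
step 20: P0: store L3 := 79  ⟶  MII  (L3)  txn=BusRdX+Flush  M[L3]=49
step 21: P2: load  L3  ⟶  SIS  (L3)  txn=BusRd+Flush  M[L3]=79
step 22: P2: load  L3  ⟶  SIS  (L3)  txn=∅  M[L3]=79
step 23: P0: store L3 := 54  ⟶  MII  (L3)  txn=BusUpgr  M[L3]=79
step 24: P0: store L3 := 77  ⟶  MII  (L3)  txn=∅  M[L3]=79
step 25: P2: store L3 := 3  ⟶  IIM  (L3)  txn=BusRdX+Flush  M[L3]=77
step 26: P2: load  L3  ⟶  IIM  (L3)  txn=∅  M[L3]=77
step 27: P2: load  L0  ⟶  ISS  (L0)  txn=BusRd+Flush  M[L0]=34
step 28: P2: load  L0  ⟶  ISS  (L0)  txn=∅  M[L0]=34

bus = none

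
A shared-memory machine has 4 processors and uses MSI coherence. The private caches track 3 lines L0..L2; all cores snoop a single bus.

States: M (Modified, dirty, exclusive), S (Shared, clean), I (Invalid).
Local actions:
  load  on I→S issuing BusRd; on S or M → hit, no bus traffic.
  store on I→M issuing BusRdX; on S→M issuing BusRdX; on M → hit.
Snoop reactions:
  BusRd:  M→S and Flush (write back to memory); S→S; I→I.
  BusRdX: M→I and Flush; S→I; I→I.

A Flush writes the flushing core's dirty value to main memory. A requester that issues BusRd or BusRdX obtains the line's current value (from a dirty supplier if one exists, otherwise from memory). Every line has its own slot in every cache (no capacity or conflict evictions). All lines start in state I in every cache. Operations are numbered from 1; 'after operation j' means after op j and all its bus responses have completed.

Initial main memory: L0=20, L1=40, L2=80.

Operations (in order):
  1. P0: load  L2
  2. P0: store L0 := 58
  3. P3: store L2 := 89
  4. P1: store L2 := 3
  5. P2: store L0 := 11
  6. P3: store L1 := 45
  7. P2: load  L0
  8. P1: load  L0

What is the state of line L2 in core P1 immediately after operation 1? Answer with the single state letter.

  op1 P0: load  L2 → S/I/I/I on L2; bus BusRd; mem=80
  op2 P0: store L0 := 58 → M/I/I/I on L0; bus BusRdX; mem=20
  op3 P3: store L2 := 89 → I/I/I/M on L2; bus BusRdX; mem=80
  op4 P1: store L2 := 3 → I/M/I/I on L2; bus BusRdX Flush; mem=89
  op5 P2: store L0 := 11 → I/I/M/I on L0; bus BusRdX Flush; mem=58
  op6 P3: store L1 := 45 → I/I/I/M on L1; bus BusRdX; mem=40
  op7 P2: load  L0 → I/I/M/I on L0; bus (none); mem=58
  op8 P1: load  L0 → I/S/S/I on L0; bus BusRd Flush; mem=11

state = I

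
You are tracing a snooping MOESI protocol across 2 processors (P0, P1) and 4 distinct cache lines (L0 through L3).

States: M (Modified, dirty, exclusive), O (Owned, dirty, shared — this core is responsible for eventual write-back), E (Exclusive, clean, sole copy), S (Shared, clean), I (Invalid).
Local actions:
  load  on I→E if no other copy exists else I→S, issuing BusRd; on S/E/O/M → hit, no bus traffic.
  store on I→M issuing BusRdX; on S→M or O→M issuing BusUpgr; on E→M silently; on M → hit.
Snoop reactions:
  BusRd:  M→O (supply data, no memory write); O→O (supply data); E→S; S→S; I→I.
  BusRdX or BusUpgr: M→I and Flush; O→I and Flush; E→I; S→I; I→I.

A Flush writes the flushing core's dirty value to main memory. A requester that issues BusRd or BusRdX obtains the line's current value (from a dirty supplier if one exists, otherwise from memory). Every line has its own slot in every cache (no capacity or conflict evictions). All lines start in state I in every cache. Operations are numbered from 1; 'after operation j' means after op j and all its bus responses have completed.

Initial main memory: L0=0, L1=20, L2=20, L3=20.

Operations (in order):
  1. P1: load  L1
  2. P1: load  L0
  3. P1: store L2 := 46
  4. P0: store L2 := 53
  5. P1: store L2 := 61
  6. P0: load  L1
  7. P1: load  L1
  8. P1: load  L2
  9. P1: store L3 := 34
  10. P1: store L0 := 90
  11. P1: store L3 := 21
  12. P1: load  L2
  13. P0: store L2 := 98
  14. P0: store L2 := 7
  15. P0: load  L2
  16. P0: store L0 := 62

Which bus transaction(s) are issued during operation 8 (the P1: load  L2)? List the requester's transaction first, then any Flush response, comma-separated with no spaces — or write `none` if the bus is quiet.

bus = none

  op1 P1: load  L1 → I/E on L1; bus BusRd; mem=20
  op2 P1: load  L0 → I/E on L0; bus BusRd; mem=0
  op3 P1: store L2 := 46 → I/M on L2; bus BusRdX; mem=20
  op4 P0: store L2 := 53 → M/I on L2; bus BusRdX Flush; mem=46
  op5 P1: store L2 := 61 → I/M on L2; bus BusRdX Flush; mem=53
  op6 P0: load  L1 → S/S on L1; bus BusRd; mem=20
  op7 P1: load  L1 → S/S on L1; bus (none); mem=20
  op8 P1: load  L2 → I/M on L2; bus (none); mem=53
  op9 P1: store L3 := 34 → I/M on L3; bus BusRdX; mem=20
  op10 P1: store L0 := 90 → I/M on L0; bus (none); mem=0
  op11 P1: store L3 := 21 → I/M on L3; bus (none); mem=20
  op12 P1: load  L2 → I/M on L2; bus (none); mem=53
  op13 P0: store L2 := 98 → M/I on L2; bus BusRdX Flush; mem=61
  op14 P0: store L2 := 7 → M/I on L2; bus (none); mem=61
  op15 P0: load  L2 → M/I on L2; bus (none); mem=61
  op16 P0: store L0 := 62 → M/I on L0; bus BusRdX Flush; mem=90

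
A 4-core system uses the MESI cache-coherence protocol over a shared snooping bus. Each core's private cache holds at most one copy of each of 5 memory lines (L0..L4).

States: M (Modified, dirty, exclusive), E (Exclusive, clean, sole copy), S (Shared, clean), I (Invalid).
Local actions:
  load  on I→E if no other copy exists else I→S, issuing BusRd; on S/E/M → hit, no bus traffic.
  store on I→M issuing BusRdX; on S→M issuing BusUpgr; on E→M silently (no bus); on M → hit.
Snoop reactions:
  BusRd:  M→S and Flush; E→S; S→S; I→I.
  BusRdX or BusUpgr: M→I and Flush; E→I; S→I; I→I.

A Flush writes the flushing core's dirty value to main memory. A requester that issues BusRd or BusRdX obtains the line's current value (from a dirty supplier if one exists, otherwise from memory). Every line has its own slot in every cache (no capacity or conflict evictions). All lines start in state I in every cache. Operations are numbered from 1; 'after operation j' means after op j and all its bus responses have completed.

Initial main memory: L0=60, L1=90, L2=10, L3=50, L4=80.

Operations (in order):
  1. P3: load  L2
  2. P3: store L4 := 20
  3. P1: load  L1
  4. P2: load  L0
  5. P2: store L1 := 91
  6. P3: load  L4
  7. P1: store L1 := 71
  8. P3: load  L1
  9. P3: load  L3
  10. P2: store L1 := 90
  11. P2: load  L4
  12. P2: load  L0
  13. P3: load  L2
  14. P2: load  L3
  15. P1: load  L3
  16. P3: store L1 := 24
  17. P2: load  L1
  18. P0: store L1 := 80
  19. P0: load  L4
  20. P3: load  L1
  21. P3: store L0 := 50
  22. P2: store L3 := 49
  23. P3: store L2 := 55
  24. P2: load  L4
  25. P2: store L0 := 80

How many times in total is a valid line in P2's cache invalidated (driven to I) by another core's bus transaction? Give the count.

1. P3: load  L2  bus=[BusRd]  L2: P0=I P1=I P2=I P3=E  mem[L2]=10
2. P3: store L4 := 20  bus=[BusRdX]  L4: P0=I P1=I P2=I P3=M  mem[L4]=80
3. P1: load  L1  bus=[BusRd]  L1: P0=I P1=E P2=I P3=I  mem[L1]=90
4. P2: load  L0  bus=[BusRd]  L0: P0=I P1=I P2=E P3=I  mem[L0]=60
5. P2: store L1 := 91  bus=[BusRdX]  L1: P0=I P1=I P2=M P3=I  mem[L1]=90
6. P3: load  L4  bus=[-]  L4: P0=I P1=I P2=I P3=M  mem[L4]=80
7. P1: store L1 := 71  bus=[BusRdX,Flush]  L1: P0=I P1=M P2=I P3=I  mem[L1]=91
8. P3: load  L1  bus=[BusRd,Flush]  L1: P0=I P1=S P2=I P3=S  mem[L1]=71
9. P3: load  L3  bus=[BusRd]  L3: P0=I P1=I P2=I P3=E  mem[L3]=50
10. P2: store L1 := 90  bus=[BusRdX]  L1: P0=I P1=I P2=M P3=I  mem[L1]=71
11. P2: load  L4  bus=[BusRd,Flush]  L4: P0=I P1=I P2=S P3=S  mem[L4]=20
12. P2: load  L0  bus=[-]  L0: P0=I P1=I P2=E P3=I  mem[L0]=60
13. P3: load  L2  bus=[-]  L2: P0=I P1=I P2=I P3=E  mem[L2]=10
14. P2: load  L3  bus=[BusRd]  L3: P0=I P1=I P2=S P3=S  mem[L3]=50
15. P1: load  L3  bus=[BusRd]  L3: P0=I P1=S P2=S P3=S  mem[L3]=50
16. P3: store L1 := 24  bus=[BusRdX,Flush]  L1: P0=I P1=I P2=I P3=M  mem[L1]=90
17. P2: load  L1  bus=[BusRd,Flush]  L1: P0=I P1=I P2=S P3=S  mem[L1]=24
18. P0: store L1 := 80  bus=[BusRdX]  L1: P0=M P1=I P2=I P3=I  mem[L1]=24
19. P0: load  L4  bus=[BusRd]  L4: P0=S P1=I P2=S P3=S  mem[L4]=20
20. P3: load  L1  bus=[BusRd,Flush]  L1: P0=S P1=I P2=I P3=S  mem[L1]=80
21. P3: store L0 := 50  bus=[BusRdX]  L0: P0=I P1=I P2=I P3=M  mem[L0]=60
22. P2: store L3 := 49  bus=[BusUpgr]  L3: P0=I P1=I P2=M P3=I  mem[L3]=50
23. P3: store L2 := 55  bus=[-]  L2: P0=I P1=I P2=I P3=M  mem[L2]=10
24. P2: load  L4  bus=[-]  L4: P0=S P1=I P2=S P3=S  mem[L4]=20
25. P2: store L0 := 80  bus=[BusRdX,Flush]  L0: P0=I P1=I P2=M P3=I  mem[L0]=50

invalidations = 4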